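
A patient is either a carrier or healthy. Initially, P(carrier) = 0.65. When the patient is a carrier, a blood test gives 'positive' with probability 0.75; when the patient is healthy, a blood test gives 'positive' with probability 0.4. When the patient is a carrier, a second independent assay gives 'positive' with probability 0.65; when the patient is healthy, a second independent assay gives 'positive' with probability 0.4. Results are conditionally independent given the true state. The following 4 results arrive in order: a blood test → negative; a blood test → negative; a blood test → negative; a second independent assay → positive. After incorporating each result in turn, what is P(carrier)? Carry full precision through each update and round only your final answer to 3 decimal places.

0.179

Apply Bayes' rule sequentially, carrying P(carrier) forward.
After a blood test='negative': P(carrier) = 0.25·0.6500 / (0.25·0.6500 + 0.6·0.3500) ≈ 0.4362
After a blood test='negative': P(carrier) = 0.25·0.4362 / (0.25·0.4362 + 0.6·0.5638) ≈ 0.2438
After a blood test='negative': P(carrier) = 0.25·0.2438 / (0.25·0.2438 + 0.6·0.7562) ≈ 0.1184
After a second independent assay='positive': P(carrier) = 0.65·0.1184 / (0.65·0.1184 + 0.4·0.8816) ≈ 0.1792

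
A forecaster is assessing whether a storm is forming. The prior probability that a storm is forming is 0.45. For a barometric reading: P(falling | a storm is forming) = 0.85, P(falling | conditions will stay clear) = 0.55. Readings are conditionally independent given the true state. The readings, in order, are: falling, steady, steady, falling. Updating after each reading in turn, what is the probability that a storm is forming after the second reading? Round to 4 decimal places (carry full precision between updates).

0.2965

After 'falling': P(storm) = 0.85·0.4500 / (0.85·0.4500 + 0.55·0.5500) ≈ 0.5584
After 'steady': P(storm) = 0.15·0.5584 / (0.15·0.5584 + 0.45·0.4416) ≈ 0.2965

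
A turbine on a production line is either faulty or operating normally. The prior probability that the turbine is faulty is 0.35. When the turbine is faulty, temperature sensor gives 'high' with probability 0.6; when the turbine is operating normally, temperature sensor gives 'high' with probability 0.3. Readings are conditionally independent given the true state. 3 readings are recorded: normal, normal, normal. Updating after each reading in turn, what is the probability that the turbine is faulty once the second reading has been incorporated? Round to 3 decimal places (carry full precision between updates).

After 'normal': P(faulty) = 0.4·0.3500 / (0.4·0.3500 + 0.7·0.6500) ≈ 0.2353
After 'normal': P(faulty) = 0.4·0.2353 / (0.4·0.2353 + 0.7·0.7647) ≈ 0.1495

0.150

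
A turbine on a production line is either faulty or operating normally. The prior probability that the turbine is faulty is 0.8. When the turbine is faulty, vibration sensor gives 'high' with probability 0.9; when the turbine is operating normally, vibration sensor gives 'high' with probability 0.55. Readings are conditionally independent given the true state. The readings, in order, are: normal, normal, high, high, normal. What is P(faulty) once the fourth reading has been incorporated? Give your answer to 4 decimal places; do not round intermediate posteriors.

After 'normal': P(faulty) = 0.1·0.8000 / (0.1·0.8000 + 0.45·0.2000) ≈ 0.4706
After 'normal': P(faulty) = 0.1·0.4706 / (0.1·0.4706 + 0.45·0.5294) ≈ 0.1649
After 'high': P(faulty) = 0.9·0.1649 / (0.9·0.1649 + 0.55·0.8351) ≈ 0.2443
After 'high': P(faulty) = 0.9·0.2443 / (0.9·0.2443 + 0.55·0.7557) ≈ 0.3459

0.3459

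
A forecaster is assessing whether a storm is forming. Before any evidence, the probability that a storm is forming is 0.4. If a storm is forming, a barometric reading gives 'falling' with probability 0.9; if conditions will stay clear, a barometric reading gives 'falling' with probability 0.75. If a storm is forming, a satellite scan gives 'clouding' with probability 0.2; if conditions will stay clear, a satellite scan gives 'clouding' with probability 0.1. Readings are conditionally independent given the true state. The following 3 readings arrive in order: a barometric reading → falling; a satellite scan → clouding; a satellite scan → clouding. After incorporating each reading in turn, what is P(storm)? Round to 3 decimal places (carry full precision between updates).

After a barometric reading='falling': P(storm) = 0.9·0.4000 / (0.9·0.4000 + 0.75·0.6000) ≈ 0.4444
After a satellite scan='clouding': P(storm) = 0.2·0.4444 / (0.2·0.4444 + 0.1·0.5556) ≈ 0.6154
After a satellite scan='clouding': P(storm) = 0.2·0.6154 / (0.2·0.6154 + 0.1·0.3846) ≈ 0.7619

0.762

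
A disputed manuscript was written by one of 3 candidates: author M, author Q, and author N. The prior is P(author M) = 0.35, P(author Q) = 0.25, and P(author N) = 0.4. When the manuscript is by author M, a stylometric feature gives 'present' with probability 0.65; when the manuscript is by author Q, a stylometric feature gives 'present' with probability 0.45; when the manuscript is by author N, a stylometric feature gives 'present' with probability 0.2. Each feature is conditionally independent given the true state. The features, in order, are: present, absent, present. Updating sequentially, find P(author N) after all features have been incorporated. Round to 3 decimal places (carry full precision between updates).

0.139

After 'present': normaliser = 0.65·0.3500 + 0.45·0.2500 + 0.2·0.4000; P(author M) ≈ 0.5417, P(author Q) ≈ 0.2679, P(author N) ≈ 0.1905
After 'absent': normaliser = 0.35·0.5417 + 0.55·0.2679 + 0.8·0.1905; P(author M) ≈ 0.3875, P(author Q) ≈ 0.3011, P(author N) ≈ 0.3114
After 'present': normaliser = 0.65·0.3875 + 0.45·0.3011 + 0.2·0.3114; P(author M) ≈ 0.5601, P(author Q) ≈ 0.3013, P(author N) ≈ 0.1385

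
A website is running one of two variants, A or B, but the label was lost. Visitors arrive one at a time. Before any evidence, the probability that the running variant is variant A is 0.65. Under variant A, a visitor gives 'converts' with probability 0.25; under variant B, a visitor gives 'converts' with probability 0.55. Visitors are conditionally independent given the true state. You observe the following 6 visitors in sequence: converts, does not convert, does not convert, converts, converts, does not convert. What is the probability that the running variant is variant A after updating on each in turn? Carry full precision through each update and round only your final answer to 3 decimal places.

0.447

Each posterior becomes the prior for the next update.
After 'converts': P(A) = 0.25·0.6500 / (0.25·0.6500 + 0.55·0.3500) ≈ 0.4577
After 'does not convert': P(A) = 0.75·0.4577 / (0.75·0.4577 + 0.45·0.5423) ≈ 0.5845
After 'does not convert': P(A) = 0.75·0.5845 / (0.75·0.5845 + 0.45·0.4155) ≈ 0.7010
After 'converts': P(A) = 0.25·0.7010 / (0.25·0.7010 + 0.55·0.2990) ≈ 0.5159
After 'converts': P(A) = 0.25·0.5159 / (0.25·0.5159 + 0.55·0.4841) ≈ 0.3264
After 'does not convert': P(A) = 0.75·0.3264 / (0.75·0.3264 + 0.45·0.6736) ≈ 0.4467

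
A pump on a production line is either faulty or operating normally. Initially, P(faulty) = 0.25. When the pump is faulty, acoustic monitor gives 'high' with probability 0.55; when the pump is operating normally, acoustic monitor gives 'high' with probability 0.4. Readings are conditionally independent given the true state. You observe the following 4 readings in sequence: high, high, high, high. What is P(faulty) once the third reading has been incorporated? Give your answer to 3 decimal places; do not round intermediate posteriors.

0.464

Apply Bayes' rule sequentially, carrying P(faulty) forward.
After 'high': P(faulty) = 0.55·0.2500 / (0.55·0.2500 + 0.4·0.7500) ≈ 0.3143
After 'high': P(faulty) = 0.55·0.3143 / (0.55·0.3143 + 0.4·0.6857) ≈ 0.3866
After 'high': P(faulty) = 0.55·0.3866 / (0.55·0.3866 + 0.4·0.6134) ≈ 0.4642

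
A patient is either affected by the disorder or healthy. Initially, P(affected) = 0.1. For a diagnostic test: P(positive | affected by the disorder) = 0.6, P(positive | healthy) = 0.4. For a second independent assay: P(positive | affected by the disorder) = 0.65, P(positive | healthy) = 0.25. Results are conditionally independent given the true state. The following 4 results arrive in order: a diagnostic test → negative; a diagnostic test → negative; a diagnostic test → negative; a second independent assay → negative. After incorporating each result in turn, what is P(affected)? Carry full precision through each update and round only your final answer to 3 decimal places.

After a diagnostic test='negative': P(affected) = 0.4·0.1000 / (0.4·0.1000 + 0.6·0.9000) ≈ 0.0690
After a diagnostic test='negative': P(affected) = 0.4·0.0690 / (0.4·0.0690 + 0.6·0.9310) ≈ 0.0471
After a diagnostic test='negative': P(affected) = 0.4·0.0471 / (0.4·0.0471 + 0.6·0.9529) ≈ 0.0319
After a second independent assay='negative': P(affected) = 0.35·0.0319 / (0.35·0.0319 + 0.75·0.9681) ≈ 0.0151

0.015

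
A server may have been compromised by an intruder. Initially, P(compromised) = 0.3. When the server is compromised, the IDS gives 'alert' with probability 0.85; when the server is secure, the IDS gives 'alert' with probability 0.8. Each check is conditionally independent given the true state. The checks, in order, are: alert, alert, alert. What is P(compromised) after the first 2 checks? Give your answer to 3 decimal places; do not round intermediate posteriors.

0.326

After 'alert': P(compromised) = 0.85·0.3000 / (0.85·0.3000 + 0.8·0.7000) ≈ 0.3129
After 'alert': P(compromised) = 0.85·0.3129 / (0.85·0.3129 + 0.8·0.6871) ≈ 0.3261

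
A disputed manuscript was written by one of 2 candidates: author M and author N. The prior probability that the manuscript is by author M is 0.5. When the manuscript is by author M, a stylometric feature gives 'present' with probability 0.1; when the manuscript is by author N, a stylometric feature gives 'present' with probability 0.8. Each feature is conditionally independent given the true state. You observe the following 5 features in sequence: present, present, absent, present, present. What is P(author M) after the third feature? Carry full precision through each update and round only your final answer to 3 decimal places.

Each posterior becomes the prior for the next update.
After 'present': P(author M) = 0.1·0.5000 / (0.1·0.5000 + 0.8·0.5000) ≈ 0.1111
After 'present': P(author M) = 0.1·0.1111 / (0.1·0.1111 + 0.8·0.8889) ≈ 0.0154
After 'absent': P(author M) = 0.9·0.0154 / (0.9·0.0154 + 0.2·0.9846) ≈ 0.0657

0.066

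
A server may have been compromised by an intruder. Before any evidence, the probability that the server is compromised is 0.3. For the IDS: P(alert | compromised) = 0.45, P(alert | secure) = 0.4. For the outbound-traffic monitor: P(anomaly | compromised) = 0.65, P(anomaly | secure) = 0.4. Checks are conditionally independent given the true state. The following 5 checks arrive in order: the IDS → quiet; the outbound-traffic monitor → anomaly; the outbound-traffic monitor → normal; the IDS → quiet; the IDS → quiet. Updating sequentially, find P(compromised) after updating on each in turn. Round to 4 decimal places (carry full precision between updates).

After the IDS='quiet': P(compromised) = 0.55·0.3000 / (0.55·0.3000 + 0.6·0.7000) ≈ 0.2821
After the outbound-traffic monitor='anomaly': P(compromised) = 0.65·0.2821 / (0.65·0.2821 + 0.4·0.7179) ≈ 0.3896
After the outbound-traffic monitor='normal': P(compromised) = 0.35·0.3896 / (0.35·0.3896 + 0.6·0.6104) ≈ 0.2713
After the IDS='quiet': P(compromised) = 0.55·0.2713 / (0.55·0.2713 + 0.6·0.7287) ≈ 0.2545
After the IDS='quiet': P(compromised) = 0.55·0.2545 / (0.55·0.2545 + 0.6·0.7455) ≈ 0.2383

0.2383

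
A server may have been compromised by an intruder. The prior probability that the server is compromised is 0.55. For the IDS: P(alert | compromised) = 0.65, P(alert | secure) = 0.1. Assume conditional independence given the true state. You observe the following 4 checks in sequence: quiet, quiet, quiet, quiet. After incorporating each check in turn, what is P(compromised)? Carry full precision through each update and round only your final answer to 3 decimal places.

After 'quiet': P(compromised) = 0.35·0.5500 / (0.35·0.5500 + 0.9·0.4500) ≈ 0.3222
After 'quiet': P(compromised) = 0.35·0.3222 / (0.35·0.3222 + 0.9·0.6778) ≈ 0.1560
After 'quiet': P(compromised) = 0.35·0.1560 / (0.35·0.1560 + 0.9·0.8440) ≈ 0.0671
After 'quiet': P(compromised) = 0.35·0.0671 / (0.35·0.0671 + 0.9·0.9329) ≈ 0.0272

0.027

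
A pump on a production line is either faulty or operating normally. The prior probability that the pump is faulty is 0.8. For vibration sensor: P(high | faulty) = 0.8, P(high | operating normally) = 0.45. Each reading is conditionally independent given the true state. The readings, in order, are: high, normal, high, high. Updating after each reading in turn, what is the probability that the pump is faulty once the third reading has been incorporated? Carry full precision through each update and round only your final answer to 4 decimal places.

Apply Bayes' rule sequentially, carrying P(faulty) forward.
After 'high': P(faulty) = 0.8·0.8000 / (0.8·0.8000 + 0.45·0.2000) ≈ 0.8767
After 'normal': P(faulty) = 0.2·0.8767 / (0.2·0.8767 + 0.55·0.1233) ≈ 0.7211
After 'high': P(faulty) = 0.8·0.7211 / (0.8·0.7211 + 0.45·0.2789) ≈ 0.8213

0.8213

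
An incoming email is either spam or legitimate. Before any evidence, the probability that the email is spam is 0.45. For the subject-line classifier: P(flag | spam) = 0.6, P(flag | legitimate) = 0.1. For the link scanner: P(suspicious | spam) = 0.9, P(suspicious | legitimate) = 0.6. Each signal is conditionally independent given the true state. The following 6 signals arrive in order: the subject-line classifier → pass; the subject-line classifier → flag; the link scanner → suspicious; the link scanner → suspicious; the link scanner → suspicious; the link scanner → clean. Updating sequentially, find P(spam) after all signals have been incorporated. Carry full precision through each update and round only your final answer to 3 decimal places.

Each posterior becomes the prior for the next update.
After the subject-line classifier='pass': P(spam) = 0.4·0.4500 / (0.4·0.4500 + 0.9·0.5500) ≈ 0.2667
After the subject-line classifier='flag': P(spam) = 0.6·0.2667 / (0.6·0.2667 + 0.1·0.7333) ≈ 0.6857
After the link scanner='suspicious': P(spam) = 0.9·0.6857 / (0.9·0.6857 + 0.6·0.3143) ≈ 0.7660
After the link scanner='suspicious': P(spam) = 0.9·0.7660 / (0.9·0.7660 + 0.6·0.2340) ≈ 0.8308
After the link scanner='suspicious': P(spam) = 0.9·0.8308 / (0.9·0.8308 + 0.6·0.1692) ≈ 0.8804
After the link scanner='clean': P(spam) = 0.1·0.8804 / (0.1·0.8804 + 0.4·0.1196) ≈ 0.6480

0.648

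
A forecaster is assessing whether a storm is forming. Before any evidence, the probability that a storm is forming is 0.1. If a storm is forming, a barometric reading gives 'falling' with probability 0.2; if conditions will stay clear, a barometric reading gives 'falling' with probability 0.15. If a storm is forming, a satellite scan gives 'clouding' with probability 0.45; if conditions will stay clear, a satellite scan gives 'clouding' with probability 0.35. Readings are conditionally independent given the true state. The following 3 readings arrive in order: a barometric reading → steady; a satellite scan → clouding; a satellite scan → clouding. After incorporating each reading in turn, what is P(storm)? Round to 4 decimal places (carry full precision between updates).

After a barometric reading='steady': P(storm) = 0.8·0.1000 / (0.8·0.1000 + 0.85·0.9000) ≈ 0.0947
After a satellite scan='clouding': P(storm) = 0.45·0.0947 / (0.45·0.0947 + 0.35·0.9053) ≈ 0.1185
After a satellite scan='clouding': P(storm) = 0.45·0.1185 / (0.45·0.1185 + 0.35·0.8815) ≈ 0.1474

0.1474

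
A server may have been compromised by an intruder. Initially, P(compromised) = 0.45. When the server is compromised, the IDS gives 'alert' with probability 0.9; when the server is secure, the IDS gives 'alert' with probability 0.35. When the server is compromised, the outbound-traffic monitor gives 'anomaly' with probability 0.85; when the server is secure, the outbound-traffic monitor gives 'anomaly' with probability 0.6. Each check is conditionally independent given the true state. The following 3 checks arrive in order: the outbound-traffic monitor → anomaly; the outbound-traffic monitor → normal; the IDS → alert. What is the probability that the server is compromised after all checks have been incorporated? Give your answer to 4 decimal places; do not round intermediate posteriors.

After the outbound-traffic monitor='anomaly': P(compromised) = 0.85·0.4500 / (0.85·0.4500 + 0.6·0.5500) ≈ 0.5368
After the outbound-traffic monitor='normal': P(compromised) = 0.15·0.5368 / (0.15·0.5368 + 0.4·0.4632) ≈ 0.3030
After the IDS='alert': P(compromised) = 0.9·0.3030 / (0.9·0.3030 + 0.35·0.6970) ≈ 0.5278

0.5278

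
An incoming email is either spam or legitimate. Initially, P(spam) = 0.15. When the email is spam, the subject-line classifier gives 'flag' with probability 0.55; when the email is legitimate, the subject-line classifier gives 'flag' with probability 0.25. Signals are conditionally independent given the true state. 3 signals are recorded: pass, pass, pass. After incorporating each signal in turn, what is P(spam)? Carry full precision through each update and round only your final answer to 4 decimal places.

Apply Bayes' rule sequentially, carrying P(spam) forward.
After 'pass': P(spam) = 0.45·0.1500 / (0.45·0.1500 + 0.75·0.8500) ≈ 0.0957
After 'pass': P(spam) = 0.45·0.0957 / (0.45·0.0957 + 0.75·0.9043) ≈ 0.0597
After 'pass': P(spam) = 0.45·0.0597 / (0.45·0.0597 + 0.75·0.9403) ≈ 0.0367

0.0367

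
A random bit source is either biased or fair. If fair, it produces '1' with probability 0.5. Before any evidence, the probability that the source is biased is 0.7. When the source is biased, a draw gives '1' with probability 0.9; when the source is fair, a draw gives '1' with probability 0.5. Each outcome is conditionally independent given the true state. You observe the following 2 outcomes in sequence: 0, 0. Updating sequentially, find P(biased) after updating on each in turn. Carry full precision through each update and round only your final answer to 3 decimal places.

0.085

Each posterior becomes the prior for the next update.
After '0': P(biased) = 0.1·0.7000 / (0.1·0.7000 + 0.5·0.3000) ≈ 0.3182
After '0': P(biased) = 0.1·0.3182 / (0.1·0.3182 + 0.5·0.6818) ≈ 0.0854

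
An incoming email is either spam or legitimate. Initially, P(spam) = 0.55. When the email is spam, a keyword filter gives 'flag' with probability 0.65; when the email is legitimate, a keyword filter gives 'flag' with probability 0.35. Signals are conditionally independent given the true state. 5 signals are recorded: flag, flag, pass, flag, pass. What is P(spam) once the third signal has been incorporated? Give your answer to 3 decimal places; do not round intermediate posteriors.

Apply Bayes' rule sequentially, carrying P(spam) forward.
After 'flag': P(spam) = 0.65·0.5500 / (0.65·0.5500 + 0.35·0.4500) ≈ 0.6942
After 'flag': P(spam) = 0.65·0.6942 / (0.65·0.6942 + 0.35·0.3058) ≈ 0.8083
After 'pass': P(spam) = 0.35·0.8083 / (0.35·0.8083 + 0.65·0.1917) ≈ 0.6942

0.694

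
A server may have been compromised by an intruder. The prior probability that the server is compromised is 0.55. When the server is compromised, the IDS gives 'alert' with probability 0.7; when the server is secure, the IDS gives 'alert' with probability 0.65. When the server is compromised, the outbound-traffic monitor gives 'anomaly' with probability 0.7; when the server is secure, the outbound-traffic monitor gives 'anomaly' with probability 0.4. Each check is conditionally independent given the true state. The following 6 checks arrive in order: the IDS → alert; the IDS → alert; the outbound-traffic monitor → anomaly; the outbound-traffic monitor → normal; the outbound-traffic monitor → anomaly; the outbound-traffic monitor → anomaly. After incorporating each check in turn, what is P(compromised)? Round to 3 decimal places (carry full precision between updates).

Apply Bayes' rule sequentially, carrying P(compromised) forward.
After the IDS='alert': P(compromised) = 0.7·0.5500 / (0.7·0.5500 + 0.65·0.4500) ≈ 0.5683
After the IDS='alert': P(compromised) = 0.7·0.5683 / (0.7·0.5683 + 0.65·0.4317) ≈ 0.5863
After the outbound-traffic monitor='anomaly': P(compromised) = 0.7·0.5863 / (0.7·0.5863 + 0.4·0.4137) ≈ 0.7127
After the outbound-traffic monitor='normal': P(compromised) = 0.3·0.7127 / (0.3·0.7127 + 0.6·0.2873) ≈ 0.5536
After the outbound-traffic monitor='anomaly': P(compromised) = 0.7·0.5536 / (0.7·0.5536 + 0.4·0.4464) ≈ 0.6846
After the outbound-traffic monitor='anomaly': P(compromised) = 0.7·0.6846 / (0.7·0.6846 + 0.4·0.3154) ≈ 0.7916

0.792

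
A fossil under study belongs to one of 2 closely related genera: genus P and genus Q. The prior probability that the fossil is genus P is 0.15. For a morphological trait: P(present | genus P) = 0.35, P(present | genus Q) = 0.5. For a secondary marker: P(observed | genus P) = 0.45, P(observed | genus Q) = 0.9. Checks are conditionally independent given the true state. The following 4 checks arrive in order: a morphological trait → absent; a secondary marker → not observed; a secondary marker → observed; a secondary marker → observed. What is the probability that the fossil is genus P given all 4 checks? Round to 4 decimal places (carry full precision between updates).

Each posterior becomes the prior for the next update.
After a morphological trait='absent': P(genus P) = 0.65·0.1500 / (0.65·0.1500 + 0.5·0.8500) ≈ 0.1866
After a secondary marker='not observed': P(genus P) = 0.55·0.1866 / (0.55·0.1866 + 0.1·0.8134) ≈ 0.5579
After a secondary marker='observed': P(genus P) = 0.45·0.5579 / (0.45·0.5579 + 0.9·0.4421) ≈ 0.3868
After a secondary marker='observed': P(genus P) = 0.45·0.3868 / (0.45·0.3868 + 0.9·0.6132) ≈ 0.2398

0.2398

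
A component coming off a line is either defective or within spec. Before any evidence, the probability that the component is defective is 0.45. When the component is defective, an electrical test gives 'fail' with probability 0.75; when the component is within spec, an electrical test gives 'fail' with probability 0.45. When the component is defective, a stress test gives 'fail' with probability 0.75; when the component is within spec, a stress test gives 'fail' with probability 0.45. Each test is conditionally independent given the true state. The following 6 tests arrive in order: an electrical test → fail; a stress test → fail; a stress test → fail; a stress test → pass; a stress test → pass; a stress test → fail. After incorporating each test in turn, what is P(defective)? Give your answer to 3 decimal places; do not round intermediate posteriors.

After an electrical test='fail': P(defective) = 0.75·0.4500 / (0.75·0.4500 + 0.45·0.5500) ≈ 0.5769
After a stress test='fail': P(defective) = 0.75·0.5769 / (0.75·0.5769 + 0.45·0.4231) ≈ 0.6944
After a stress test='fail': P(defective) = 0.75·0.6944 / (0.75·0.6944 + 0.45·0.3056) ≈ 0.7911
After a stress test='pass': P(defective) = 0.25·0.7911 / (0.25·0.7911 + 0.55·0.2089) ≈ 0.6326
After a stress test='pass': P(defective) = 0.25·0.6326 / (0.25·0.6326 + 0.55·0.3674) ≈ 0.4390
After a stress test='fail': P(defective) = 0.75·0.4390 / (0.75·0.4390 + 0.45·0.5610) ≈ 0.5660

0.566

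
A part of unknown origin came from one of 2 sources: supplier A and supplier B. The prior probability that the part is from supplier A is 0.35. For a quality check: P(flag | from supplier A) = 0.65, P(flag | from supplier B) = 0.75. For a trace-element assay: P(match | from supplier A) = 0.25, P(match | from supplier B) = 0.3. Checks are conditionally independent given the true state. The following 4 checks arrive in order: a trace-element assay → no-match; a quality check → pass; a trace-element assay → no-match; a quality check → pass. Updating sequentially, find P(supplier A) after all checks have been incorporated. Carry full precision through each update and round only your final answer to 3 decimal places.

After a trace-element assay='no-match': P(supplier A) = 0.75·0.3500 / (0.75·0.3500 + 0.7·0.6500) ≈ 0.3659
After a quality check='pass': P(supplier A) = 0.35·0.3659 / (0.35·0.3659 + 0.25·0.6341) ≈ 0.4468
After a trace-element assay='no-match': P(supplier A) = 0.75·0.4468 / (0.75·0.4468 + 0.7·0.5532) ≈ 0.4639
After a quality check='pass': P(supplier A) = 0.35·0.4639 / (0.35·0.4639 + 0.25·0.5361) ≈ 0.5478

0.548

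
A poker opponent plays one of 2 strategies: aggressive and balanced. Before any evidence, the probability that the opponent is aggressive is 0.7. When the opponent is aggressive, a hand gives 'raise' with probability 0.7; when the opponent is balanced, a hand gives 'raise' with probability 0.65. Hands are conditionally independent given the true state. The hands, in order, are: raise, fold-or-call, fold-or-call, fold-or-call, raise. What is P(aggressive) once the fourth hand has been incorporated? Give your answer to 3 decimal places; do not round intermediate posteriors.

After 'raise': P(aggressive) = 0.7·0.7000 / (0.7·0.7000 + 0.65·0.3000) ≈ 0.7153
After 'fold-or-call': P(aggressive) = 0.3·0.7153 / (0.3·0.7153 + 0.35·0.2847) ≈ 0.6829
After 'fold-or-call': P(aggressive) = 0.3·0.6829 / (0.3·0.6829 + 0.35·0.3171) ≈ 0.6486
After 'fold-or-call': P(aggressive) = 0.3·0.6486 / (0.3·0.6486 + 0.35·0.3514) ≈ 0.6128

0.613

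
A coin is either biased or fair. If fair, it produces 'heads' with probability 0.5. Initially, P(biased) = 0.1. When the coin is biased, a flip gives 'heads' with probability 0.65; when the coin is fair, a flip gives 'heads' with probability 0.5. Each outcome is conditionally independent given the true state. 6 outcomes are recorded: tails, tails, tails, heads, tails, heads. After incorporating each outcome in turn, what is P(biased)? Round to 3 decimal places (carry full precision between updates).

0.043

Apply Bayes' rule sequentially, carrying P(biased) forward.
After 'tails': P(biased) = 0.35·0.1000 / (0.35·0.1000 + 0.5·0.9000) ≈ 0.0722
After 'tails': P(biased) = 0.35·0.0722 / (0.35·0.0722 + 0.5·0.9278) ≈ 0.0516
After 'tails': P(biased) = 0.35·0.0516 / (0.35·0.0516 + 0.5·0.9484) ≈ 0.0367
After 'heads': P(biased) = 0.65·0.0367 / (0.65·0.0367 + 0.5·0.9633) ≈ 0.0472
After 'tails': P(biased) = 0.35·0.0472 / (0.35·0.0472 + 0.5·0.9528) ≈ 0.0335
After 'heads': P(biased) = 0.65·0.0335 / (0.65·0.0335 + 0.5·0.9665) ≈ 0.0431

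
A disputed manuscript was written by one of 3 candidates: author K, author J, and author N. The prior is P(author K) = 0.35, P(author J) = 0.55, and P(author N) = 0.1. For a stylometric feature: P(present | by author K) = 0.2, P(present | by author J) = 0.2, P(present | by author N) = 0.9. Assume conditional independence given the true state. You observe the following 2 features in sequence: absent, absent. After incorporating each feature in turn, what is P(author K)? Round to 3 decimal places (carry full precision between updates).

Each posterior becomes the prior for the next update.
After 'absent': normaliser = 0.8·0.3500 + 0.8·0.5500 + 0.1·0.1000; P(author K) ≈ 0.3836, P(author J) ≈ 0.6027, P(author N) ≈ 0.0137
After 'absent': normaliser = 0.8·0.3836 + 0.8·0.6027 + 0.1·0.0137; P(author K) ≈ 0.3882, P(author J) ≈ 0.6101, P(author N) ≈ 0.0017

0.388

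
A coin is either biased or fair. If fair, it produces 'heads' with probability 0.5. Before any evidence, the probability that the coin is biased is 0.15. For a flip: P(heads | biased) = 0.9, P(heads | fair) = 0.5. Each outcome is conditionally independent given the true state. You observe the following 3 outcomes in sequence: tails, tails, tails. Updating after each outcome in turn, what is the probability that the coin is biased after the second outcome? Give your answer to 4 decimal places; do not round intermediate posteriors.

Apply Bayes' rule sequentially, carrying P(biased) forward.
After 'tails': P(biased) = 0.1·0.1500 / (0.1·0.1500 + 0.5·0.8500) ≈ 0.0341
After 'tails': P(biased) = 0.1·0.0341 / (0.1·0.0341 + 0.5·0.9659) ≈ 0.0070

0.0070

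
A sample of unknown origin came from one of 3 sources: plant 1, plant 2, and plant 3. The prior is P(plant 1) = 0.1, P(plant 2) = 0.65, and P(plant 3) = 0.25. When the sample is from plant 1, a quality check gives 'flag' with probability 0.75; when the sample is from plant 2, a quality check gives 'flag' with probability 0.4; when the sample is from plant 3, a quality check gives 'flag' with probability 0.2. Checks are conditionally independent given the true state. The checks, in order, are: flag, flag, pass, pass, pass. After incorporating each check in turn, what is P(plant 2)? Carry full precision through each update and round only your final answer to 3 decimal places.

0.789

After 'flag': normaliser = 0.75·0.1000 + 0.4·0.6500 + 0.2·0.2500; P(plant 1) ≈ 0.1948, P(plant 2) ≈ 0.6753, P(plant 3) ≈ 0.1299
After 'flag': normaliser = 0.75·0.1948 + 0.4·0.6753 + 0.2·0.1299; P(plant 1) ≈ 0.3304, P(plant 2) ≈ 0.6109, P(plant 3) ≈ 0.0587
After 'pass': normaliser = 0.25·0.3304 + 0.6·0.6109 + 0.8·0.0587; P(plant 1) ≈ 0.1665, P(plant 2) ≈ 0.7388, P(plant 3) ≈ 0.0947
After 'pass': normaliser = 0.25·0.1665 + 0.6·0.7388 + 0.8·0.0947; P(plant 1) ≈ 0.0742, P(plant 2) ≈ 0.7906, P(plant 3) ≈ 0.1351
After 'pass': normaliser = 0.25·0.0742 + 0.6·0.7906 + 0.8·0.1351; P(plant 1) ≈ 0.0309, P(plant 2) ≈ 0.7892, P(plant 3) ≈ 0.1799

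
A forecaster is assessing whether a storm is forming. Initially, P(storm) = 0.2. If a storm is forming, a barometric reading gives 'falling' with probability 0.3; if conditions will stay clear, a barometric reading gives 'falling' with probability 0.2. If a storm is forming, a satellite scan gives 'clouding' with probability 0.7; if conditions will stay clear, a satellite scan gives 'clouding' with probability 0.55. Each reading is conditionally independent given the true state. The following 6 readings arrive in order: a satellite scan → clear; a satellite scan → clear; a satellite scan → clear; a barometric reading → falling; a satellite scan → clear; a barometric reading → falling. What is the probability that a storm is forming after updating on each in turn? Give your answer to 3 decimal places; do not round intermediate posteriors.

Apply Bayes' rule sequentially, carrying P(storm) forward.
After a satellite scan='clear': P(storm) = 0.3·0.2000 / (0.3·0.2000 + 0.45·0.8000) ≈ 0.1429
After a satellite scan='clear': P(storm) = 0.3·0.1429 / (0.3·0.1429 + 0.45·0.8571) ≈ 0.1000
After a satellite scan='clear': P(storm) = 0.3·0.1000 / (0.3·0.1000 + 0.45·0.9000) ≈ 0.0690
After a barometric reading='falling': P(storm) = 0.3·0.0690 / (0.3·0.0690 + 0.2·0.9310) ≈ 0.1000
After a satellite scan='clear': P(storm) = 0.3·0.1000 / (0.3·0.1000 + 0.45·0.9000) ≈ 0.0690
After a barometric reading='falling': P(storm) = 0.3·0.0690 / (0.3·0.0690 + 0.2·0.9310) ≈ 0.1000

0.100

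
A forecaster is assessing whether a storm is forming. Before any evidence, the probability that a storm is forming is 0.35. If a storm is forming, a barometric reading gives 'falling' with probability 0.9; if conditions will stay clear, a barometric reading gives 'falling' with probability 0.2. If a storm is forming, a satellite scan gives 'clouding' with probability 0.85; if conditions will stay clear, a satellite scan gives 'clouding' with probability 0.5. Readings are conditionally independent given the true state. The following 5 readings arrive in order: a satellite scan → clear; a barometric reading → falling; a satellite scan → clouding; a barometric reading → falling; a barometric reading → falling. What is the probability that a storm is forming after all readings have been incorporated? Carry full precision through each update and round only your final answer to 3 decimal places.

After a satellite scan='clear': P(storm) = 0.15·0.3500 / (0.15·0.3500 + 0.5·0.6500) ≈ 0.1391
After a barometric reading='falling': P(storm) = 0.9·0.1391 / (0.9·0.1391 + 0.2·0.8609) ≈ 0.4209
After a satellite scan='clouding': P(storm) = 0.85·0.4209 / (0.85·0.4209 + 0.5·0.5791) ≈ 0.5527
After a barometric reading='falling': P(storm) = 0.9·0.5527 / (0.9·0.5527 + 0.2·0.4473) ≈ 0.8476
After a barometric reading='falling': P(storm) = 0.9·0.8476 / (0.9·0.8476 + 0.2·0.1524) ≈ 0.9616

0.962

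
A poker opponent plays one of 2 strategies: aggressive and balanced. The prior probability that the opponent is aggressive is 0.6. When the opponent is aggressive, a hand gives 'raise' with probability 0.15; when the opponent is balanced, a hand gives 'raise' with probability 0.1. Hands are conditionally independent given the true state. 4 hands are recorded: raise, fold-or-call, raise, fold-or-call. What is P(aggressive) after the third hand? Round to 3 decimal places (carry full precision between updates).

0.761

After 'raise': P(aggressive) = 0.15·0.6000 / (0.15·0.6000 + 0.1·0.4000) ≈ 0.6923
After 'fold-or-call': P(aggressive) = 0.85·0.6923 / (0.85·0.6923 + 0.9·0.3077) ≈ 0.6800
After 'raise': P(aggressive) = 0.15·0.6800 / (0.15·0.6800 + 0.1·0.3200) ≈ 0.7612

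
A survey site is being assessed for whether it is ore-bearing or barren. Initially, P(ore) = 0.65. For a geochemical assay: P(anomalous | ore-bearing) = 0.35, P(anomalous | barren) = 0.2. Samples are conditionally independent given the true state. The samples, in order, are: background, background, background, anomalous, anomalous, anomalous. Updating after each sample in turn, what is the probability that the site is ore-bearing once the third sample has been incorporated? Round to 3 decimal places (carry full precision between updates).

0.499

After 'background': P(ore) = 0.65·0.6500 / (0.65·0.6500 + 0.8·0.3500) ≈ 0.6014
After 'background': P(ore) = 0.65·0.6014 / (0.65·0.6014 + 0.8·0.3986) ≈ 0.5508
After 'background': P(ore) = 0.65·0.5508 / (0.65·0.5508 + 0.8·0.4492) ≈ 0.4990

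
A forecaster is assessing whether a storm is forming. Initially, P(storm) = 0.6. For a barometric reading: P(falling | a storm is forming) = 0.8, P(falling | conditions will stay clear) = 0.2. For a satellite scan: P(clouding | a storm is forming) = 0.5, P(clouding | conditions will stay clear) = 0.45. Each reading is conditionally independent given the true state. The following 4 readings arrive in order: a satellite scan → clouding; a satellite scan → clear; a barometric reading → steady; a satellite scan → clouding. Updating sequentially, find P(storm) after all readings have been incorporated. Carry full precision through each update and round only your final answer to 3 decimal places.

0.296

After a satellite scan='clouding': P(storm) = 0.5·0.6000 / (0.5·0.6000 + 0.45·0.4000) ≈ 0.6250
After a satellite scan='clear': P(storm) = 0.5·0.6250 / (0.5·0.6250 + 0.55·0.3750) ≈ 0.6024
After a barometric reading='steady': P(storm) = 0.2·0.6024 / (0.2·0.6024 + 0.8·0.3976) ≈ 0.2747
After a satellite scan='clouding': P(storm) = 0.5·0.2747 / (0.5·0.2747 + 0.45·0.7253) ≈ 0.2962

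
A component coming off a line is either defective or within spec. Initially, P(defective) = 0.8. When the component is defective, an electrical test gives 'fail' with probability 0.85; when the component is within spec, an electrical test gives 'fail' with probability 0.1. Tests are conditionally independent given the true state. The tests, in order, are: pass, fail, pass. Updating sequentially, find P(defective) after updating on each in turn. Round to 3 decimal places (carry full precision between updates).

0.486

After 'pass': P(defective) = 0.15·0.8000 / (0.15·0.8000 + 0.9·0.2000) ≈ 0.4000
After 'fail': P(defective) = 0.85·0.4000 / (0.85·0.4000 + 0.1·0.6000) ≈ 0.8500
After 'pass': P(defective) = 0.15·0.8500 / (0.15·0.8500 + 0.9·0.1500) ≈ 0.4857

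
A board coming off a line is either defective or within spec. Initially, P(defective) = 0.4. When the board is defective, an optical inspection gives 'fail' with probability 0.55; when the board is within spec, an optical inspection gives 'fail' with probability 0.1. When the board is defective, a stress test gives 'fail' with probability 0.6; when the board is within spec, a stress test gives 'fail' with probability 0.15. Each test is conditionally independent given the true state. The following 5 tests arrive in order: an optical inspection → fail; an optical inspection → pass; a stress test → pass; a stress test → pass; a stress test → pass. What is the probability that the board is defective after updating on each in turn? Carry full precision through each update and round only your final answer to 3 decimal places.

0.160

After an optical inspection='fail': P(defective) = 0.55·0.4000 / (0.55·0.4000 + 0.1·0.6000) ≈ 0.7857
After an optical inspection='pass': P(defective) = 0.45·0.7857 / (0.45·0.7857 + 0.9·0.2143) ≈ 0.6471
After a stress test='pass': P(defective) = 0.4·0.6471 / (0.4·0.6471 + 0.85·0.3529) ≈ 0.4632
After a stress test='pass': P(defective) = 0.4·0.4632 / (0.4·0.4632 + 0.85·0.5368) ≈ 0.2888
After a stress test='pass': P(defective) = 0.4·0.2888 / (0.4·0.2888 + 0.85·0.7112) ≈ 0.1604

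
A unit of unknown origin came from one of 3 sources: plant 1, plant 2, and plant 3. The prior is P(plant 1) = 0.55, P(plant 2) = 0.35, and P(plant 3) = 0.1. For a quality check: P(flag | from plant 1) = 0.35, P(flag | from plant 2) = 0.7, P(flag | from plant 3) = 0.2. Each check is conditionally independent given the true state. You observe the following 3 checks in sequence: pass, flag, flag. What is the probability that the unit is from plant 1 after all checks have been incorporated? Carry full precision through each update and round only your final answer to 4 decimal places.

After 'pass': normaliser = 0.65·0.5500 + 0.3·0.3500 + 0.8·0.1000; P(plant 1) ≈ 0.6590, P(plant 2) ≈ 0.1935, P(plant 3) ≈ 0.1475
After 'flag': normaliser = 0.35·0.6590 + 0.7·0.1935 + 0.2·0.1475; P(plant 1) ≈ 0.5830, P(plant 2) ≈ 0.3425, P(plant 3) ≈ 0.0745
After 'flag': normaliser = 0.35·0.5830 + 0.7·0.3425 + 0.2·0.0745; P(plant 1) ≈ 0.4449, P(plant 2) ≈ 0.5226, P(plant 3) ≈ 0.0325

0.4449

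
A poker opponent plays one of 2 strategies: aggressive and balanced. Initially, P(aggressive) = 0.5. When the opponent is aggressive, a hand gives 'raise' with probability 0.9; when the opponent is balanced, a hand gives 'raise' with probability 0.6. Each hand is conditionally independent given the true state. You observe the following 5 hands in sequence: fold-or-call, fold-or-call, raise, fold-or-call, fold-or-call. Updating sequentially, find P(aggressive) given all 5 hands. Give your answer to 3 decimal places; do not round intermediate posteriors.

0.006

Apply Bayes' rule sequentially, carrying P(aggressive) forward.
After 'fold-or-call': P(aggressive) = 0.1·0.5000 / (0.1·0.5000 + 0.4·0.5000) ≈ 0.2000
After 'fold-or-call': P(aggressive) = 0.1·0.2000 / (0.1·0.2000 + 0.4·0.8000) ≈ 0.0588
After 'raise': P(aggressive) = 0.9·0.0588 / (0.9·0.0588 + 0.6·0.9412) ≈ 0.0857
After 'fold-or-call': P(aggressive) = 0.1·0.0857 / (0.1·0.0857 + 0.4·0.9143) ≈ 0.0229
After 'fold-or-call': P(aggressive) = 0.1·0.0229 / (0.1·0.0229 + 0.4·0.9771) ≈ 0.0058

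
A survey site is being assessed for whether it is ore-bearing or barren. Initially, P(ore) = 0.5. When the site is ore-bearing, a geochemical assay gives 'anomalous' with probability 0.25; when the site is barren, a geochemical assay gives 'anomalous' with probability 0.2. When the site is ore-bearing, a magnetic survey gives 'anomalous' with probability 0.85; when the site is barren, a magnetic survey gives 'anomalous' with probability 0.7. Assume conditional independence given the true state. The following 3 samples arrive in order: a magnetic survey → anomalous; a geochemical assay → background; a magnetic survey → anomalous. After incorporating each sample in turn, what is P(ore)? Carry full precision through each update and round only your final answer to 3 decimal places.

After a magnetic survey='anomalous': P(ore) = 0.85·0.5000 / (0.85·0.5000 + 0.7·0.5000) ≈ 0.5484
After a geochemical assay='background': P(ore) = 0.75·0.5484 / (0.75·0.5484 + 0.8·0.4516) ≈ 0.5324
After a magnetic survey='anomalous': P(ore) = 0.85·0.5324 / (0.85·0.5324 + 0.7·0.4676) ≈ 0.5802

0.580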